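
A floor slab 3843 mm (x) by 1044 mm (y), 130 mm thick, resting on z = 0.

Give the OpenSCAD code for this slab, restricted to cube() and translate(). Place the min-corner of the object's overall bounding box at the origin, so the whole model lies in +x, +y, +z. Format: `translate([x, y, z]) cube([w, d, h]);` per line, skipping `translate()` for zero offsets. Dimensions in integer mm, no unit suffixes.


cube([3843, 1044, 130]);


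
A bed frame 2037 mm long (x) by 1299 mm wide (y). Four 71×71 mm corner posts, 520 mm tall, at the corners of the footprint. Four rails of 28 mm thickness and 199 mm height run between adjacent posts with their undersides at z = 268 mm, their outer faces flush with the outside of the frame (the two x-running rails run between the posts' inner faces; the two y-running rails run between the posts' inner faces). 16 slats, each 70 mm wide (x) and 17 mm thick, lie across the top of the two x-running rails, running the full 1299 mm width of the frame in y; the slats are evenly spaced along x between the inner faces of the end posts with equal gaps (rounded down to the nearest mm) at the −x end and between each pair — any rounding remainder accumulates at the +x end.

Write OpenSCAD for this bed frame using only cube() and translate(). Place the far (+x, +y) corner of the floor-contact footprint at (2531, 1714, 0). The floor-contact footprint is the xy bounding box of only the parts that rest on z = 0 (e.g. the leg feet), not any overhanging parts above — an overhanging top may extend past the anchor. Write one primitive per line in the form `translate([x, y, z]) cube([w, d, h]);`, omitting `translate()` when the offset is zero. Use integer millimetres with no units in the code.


// slat z = rail_z + rail_h = 268 + 199 = 467
// slat gap = ⌊(1895 − 16·70) / 17⌋ = 45
translate([494, 415, 0]) cube([71, 71, 520]);
translate([494, 1643, 0]) cube([71, 71, 520]);
translate([2460, 415, 0]) cube([71, 71, 520]);
translate([2460, 1643, 0]) cube([71, 71, 520]);
translate([565, 415, 268]) cube([1895, 28, 199]);
translate([565, 1686, 268]) cube([1895, 28, 199]);
translate([494, 486, 268]) cube([28, 1157, 199]);
translate([2503, 486, 268]) cube([28, 1157, 199]);
translate([610, 415, 467]) cube([70, 1299, 17]);
translate([725, 415, 467]) cube([70, 1299, 17]);
translate([840, 415, 467]) cube([70, 1299, 17]);
translate([955, 415, 467]) cube([70, 1299, 17]);
translate([1070, 415, 467]) cube([70, 1299, 17]);
translate([1185, 415, 467]) cube([70, 1299, 17]);
translate([1300, 415, 467]) cube([70, 1299, 17]);
translate([1415, 415, 467]) cube([70, 1299, 17]);
translate([1530, 415, 467]) cube([70, 1299, 17]);
translate([1645, 415, 467]) cube([70, 1299, 17]);
translate([1760, 415, 467]) cube([70, 1299, 17]);
translate([1875, 415, 467]) cube([70, 1299, 17]);
translate([1990, 415, 467]) cube([70, 1299, 17]);
translate([2105, 415, 467]) cube([70, 1299, 17]);
translate([2220, 415, 467]) cube([70, 1299, 17]);
translate([2335, 415, 467]) cube([70, 1299, 17]);


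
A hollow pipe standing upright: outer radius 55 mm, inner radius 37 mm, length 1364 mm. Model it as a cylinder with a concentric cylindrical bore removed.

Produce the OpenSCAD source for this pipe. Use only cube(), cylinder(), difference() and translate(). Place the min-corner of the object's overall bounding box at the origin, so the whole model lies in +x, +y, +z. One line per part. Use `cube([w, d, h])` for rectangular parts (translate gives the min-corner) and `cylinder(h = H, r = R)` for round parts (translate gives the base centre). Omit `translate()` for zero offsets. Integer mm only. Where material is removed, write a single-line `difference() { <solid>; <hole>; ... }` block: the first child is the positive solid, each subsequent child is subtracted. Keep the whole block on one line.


difference() { translate([55, 55, 0]) cylinder(h = 1364, r = 55); translate([55, 55, 0]) cylinder(h = 1364, r = 37); }


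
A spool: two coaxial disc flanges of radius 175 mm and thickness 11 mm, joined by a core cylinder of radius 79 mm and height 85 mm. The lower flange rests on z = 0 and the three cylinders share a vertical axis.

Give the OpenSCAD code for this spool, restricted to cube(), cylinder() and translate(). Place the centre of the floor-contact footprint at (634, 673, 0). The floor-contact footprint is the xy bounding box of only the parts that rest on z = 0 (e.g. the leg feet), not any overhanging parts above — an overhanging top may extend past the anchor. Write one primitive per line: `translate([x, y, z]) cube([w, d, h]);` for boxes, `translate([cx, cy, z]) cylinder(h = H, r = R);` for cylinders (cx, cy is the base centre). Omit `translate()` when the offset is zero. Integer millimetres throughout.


translate([634, 673, 0]) cylinder(h = 11, r = 175);
translate([634, 673, 11]) cylinder(h = 85, r = 79);
translate([634, 673, 96]) cylinder(h = 11, r = 175);


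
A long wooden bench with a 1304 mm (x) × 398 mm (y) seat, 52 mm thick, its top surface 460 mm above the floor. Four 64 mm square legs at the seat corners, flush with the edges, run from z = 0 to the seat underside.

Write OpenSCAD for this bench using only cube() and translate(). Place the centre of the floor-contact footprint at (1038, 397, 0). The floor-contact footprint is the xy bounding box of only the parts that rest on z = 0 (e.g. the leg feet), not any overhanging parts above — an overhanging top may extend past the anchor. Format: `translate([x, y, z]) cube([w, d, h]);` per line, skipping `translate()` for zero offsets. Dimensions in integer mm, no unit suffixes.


translate([386, 198, 408]) cube([1304, 398, 52]);
translate([386, 198, 0]) cube([64, 64, 408]);
translate([386, 532, 0]) cube([64, 64, 408]);
translate([1626, 198, 0]) cube([64, 64, 408]);
translate([1626, 532, 0]) cube([64, 64, 408]);


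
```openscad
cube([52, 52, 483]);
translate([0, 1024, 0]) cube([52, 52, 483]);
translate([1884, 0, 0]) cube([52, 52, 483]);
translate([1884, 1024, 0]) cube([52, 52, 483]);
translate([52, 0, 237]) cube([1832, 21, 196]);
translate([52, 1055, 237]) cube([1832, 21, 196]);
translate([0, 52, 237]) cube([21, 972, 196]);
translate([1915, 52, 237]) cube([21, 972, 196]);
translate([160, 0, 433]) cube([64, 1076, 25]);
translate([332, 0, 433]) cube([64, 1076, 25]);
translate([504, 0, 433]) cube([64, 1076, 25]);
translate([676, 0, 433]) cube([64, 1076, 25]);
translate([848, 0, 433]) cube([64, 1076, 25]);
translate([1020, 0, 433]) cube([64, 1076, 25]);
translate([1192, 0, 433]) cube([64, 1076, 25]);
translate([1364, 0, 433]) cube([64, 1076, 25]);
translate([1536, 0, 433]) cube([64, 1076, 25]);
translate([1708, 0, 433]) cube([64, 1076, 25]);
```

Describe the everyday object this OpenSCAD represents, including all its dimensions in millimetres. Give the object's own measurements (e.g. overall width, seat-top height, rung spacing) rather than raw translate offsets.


A bed frame 1936 mm long (x) by 1076 mm wide (y). Four 52×52 mm corner posts, 483 mm tall, at the corners of the footprint. Four rails of 21 mm thickness and 196 mm height run between adjacent posts with their undersides at z = 237 mm, their outer faces flush with the outside of the frame (the two x-running rails run between the posts' inner faces; the two y-running rails run between the posts' inner faces). 10 slats, each 64 mm wide (x) and 25 mm thick, lie across the top of the two x-running rails, running the full 1076 mm width of the frame in y; along x they sit between the end posts with a 108 mm gap after the −x posts and between neighbouring slats, leaving 112 mm before the +x posts.


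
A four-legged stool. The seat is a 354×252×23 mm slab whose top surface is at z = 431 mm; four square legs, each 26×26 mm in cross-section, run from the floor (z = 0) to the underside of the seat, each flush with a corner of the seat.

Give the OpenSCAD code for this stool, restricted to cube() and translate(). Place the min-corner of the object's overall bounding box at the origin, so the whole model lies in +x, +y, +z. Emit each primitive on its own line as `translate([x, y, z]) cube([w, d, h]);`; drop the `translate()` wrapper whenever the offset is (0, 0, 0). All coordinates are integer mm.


translate([0, 0, 408]) cube([354, 252, 23]);
cube([26, 26, 408]);
translate([328, 0, 0]) cube([26, 26, 408]);
translate([0, 226, 0]) cube([26, 26, 408]);
translate([328, 226, 0]) cube([26, 26, 408]);


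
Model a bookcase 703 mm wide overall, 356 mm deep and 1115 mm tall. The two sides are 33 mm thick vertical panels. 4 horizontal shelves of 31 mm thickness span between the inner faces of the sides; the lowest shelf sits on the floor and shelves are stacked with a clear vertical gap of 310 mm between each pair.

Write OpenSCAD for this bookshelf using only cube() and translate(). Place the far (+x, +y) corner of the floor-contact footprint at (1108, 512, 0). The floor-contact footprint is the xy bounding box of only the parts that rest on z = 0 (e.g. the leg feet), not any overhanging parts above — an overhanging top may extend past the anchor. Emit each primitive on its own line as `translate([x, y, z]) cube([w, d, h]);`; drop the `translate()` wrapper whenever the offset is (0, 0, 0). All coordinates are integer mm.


translate([405, 156, 0]) cube([33, 356, 1115]);
translate([1075, 156, 0]) cube([33, 356, 1115]);
translate([438, 156, 0]) cube([637, 356, 31]);
translate([438, 156, 341]) cube([637, 356, 31]);
translate([438, 156, 682]) cube([637, 356, 31]);
translate([438, 156, 1023]) cube([637, 356, 31]);


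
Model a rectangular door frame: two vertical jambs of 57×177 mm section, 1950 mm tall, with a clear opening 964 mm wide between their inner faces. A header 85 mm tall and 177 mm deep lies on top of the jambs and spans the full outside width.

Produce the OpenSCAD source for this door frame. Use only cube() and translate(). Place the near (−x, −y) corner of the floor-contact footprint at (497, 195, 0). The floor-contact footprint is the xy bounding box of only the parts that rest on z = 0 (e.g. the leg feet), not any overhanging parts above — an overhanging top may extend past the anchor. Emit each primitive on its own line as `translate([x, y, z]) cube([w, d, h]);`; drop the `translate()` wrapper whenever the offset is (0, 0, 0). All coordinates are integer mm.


translate([497, 195, 0]) cube([57, 177, 1950]);
translate([1518, 195, 0]) cube([57, 177, 1950]);
translate([497, 195, 1950]) cube([1078, 177, 85]);


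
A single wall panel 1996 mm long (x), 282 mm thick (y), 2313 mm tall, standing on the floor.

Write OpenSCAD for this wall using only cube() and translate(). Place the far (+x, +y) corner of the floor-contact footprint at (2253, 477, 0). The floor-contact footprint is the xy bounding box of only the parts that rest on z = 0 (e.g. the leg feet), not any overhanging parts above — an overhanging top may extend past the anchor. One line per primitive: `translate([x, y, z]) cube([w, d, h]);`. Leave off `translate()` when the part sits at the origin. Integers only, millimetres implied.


translate([257, 195, 0]) cube([1996, 282, 2313]);


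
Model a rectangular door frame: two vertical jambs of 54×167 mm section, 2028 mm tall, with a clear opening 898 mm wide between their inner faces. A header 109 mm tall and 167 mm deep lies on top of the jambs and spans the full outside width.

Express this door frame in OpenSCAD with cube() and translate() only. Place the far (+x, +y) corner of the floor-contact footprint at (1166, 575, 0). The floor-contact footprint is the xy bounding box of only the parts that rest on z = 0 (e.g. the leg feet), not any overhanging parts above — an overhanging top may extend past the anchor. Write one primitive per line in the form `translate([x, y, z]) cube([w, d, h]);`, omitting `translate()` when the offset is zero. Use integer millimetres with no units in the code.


translate([160, 408, 0]) cube([54, 167, 2028]);
translate([1112, 408, 0]) cube([54, 167, 2028]);
translate([160, 408, 2028]) cube([1006, 167, 109]);


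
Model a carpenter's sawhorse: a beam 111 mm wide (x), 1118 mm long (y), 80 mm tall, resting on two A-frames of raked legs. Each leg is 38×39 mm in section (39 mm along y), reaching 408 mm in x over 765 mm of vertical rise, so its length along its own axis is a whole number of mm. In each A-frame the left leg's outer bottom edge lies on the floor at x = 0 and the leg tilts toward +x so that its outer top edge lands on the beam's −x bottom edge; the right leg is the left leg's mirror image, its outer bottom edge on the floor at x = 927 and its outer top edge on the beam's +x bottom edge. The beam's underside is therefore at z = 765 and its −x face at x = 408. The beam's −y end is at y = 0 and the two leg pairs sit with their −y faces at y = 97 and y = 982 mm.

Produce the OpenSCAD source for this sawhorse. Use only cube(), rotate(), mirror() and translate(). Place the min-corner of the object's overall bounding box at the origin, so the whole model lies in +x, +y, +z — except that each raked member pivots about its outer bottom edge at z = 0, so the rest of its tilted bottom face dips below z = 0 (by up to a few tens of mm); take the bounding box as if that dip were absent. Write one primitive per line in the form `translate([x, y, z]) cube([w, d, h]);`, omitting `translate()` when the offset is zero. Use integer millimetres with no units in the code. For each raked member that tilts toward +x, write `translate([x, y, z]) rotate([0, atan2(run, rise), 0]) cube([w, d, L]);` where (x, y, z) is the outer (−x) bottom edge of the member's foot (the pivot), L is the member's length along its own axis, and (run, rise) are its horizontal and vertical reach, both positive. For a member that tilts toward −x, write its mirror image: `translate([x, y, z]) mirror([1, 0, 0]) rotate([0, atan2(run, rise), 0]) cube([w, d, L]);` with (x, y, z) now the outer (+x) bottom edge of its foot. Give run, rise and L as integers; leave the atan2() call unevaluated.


translate([408, 0, 765]) cube([111, 1118, 80]);
translate([0, 97, 0]) rotate([0, atan2(408, 765), 0]) cube([38, 39, 867]);
translate([927, 97, 0]) mirror([1, 0, 0]) rotate([0, atan2(408, 765), 0]) cube([38, 39, 867]);
translate([0, 982, 0]) rotate([0, atan2(408, 765), 0]) cube([38, 39, 867]);
translate([927, 982, 0]) mirror([1, 0, 0]) rotate([0, atan2(408, 765), 0]) cube([38, 39, 867]);


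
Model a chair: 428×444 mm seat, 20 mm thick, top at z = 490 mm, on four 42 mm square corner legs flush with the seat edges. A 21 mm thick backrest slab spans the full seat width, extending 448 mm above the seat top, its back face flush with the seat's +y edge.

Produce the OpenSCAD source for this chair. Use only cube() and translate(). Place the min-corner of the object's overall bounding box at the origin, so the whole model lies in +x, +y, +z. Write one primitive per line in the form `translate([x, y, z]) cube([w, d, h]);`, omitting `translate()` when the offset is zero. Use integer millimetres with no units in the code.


translate([0, 0, 470]) cube([428, 444, 20]);
cube([42, 42, 470]);
translate([386, 0, 0]) cube([42, 42, 470]);
translate([0, 402, 0]) cube([42, 42, 470]);
translate([386, 402, 0]) cube([42, 42, 470]);
translate([0, 423, 490]) cube([428, 21, 448]);


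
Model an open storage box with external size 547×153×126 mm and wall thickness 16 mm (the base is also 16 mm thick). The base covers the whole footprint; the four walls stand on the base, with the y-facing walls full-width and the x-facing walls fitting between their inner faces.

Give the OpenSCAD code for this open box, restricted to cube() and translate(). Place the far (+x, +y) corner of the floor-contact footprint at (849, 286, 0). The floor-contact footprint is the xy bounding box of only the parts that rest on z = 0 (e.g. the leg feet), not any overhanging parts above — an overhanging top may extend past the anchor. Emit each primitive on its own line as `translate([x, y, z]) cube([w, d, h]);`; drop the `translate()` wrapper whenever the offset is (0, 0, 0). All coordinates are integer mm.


translate([302, 133, 0]) cube([547, 153, 16]);
translate([302, 133, 16]) cube([547, 16, 110]);
translate([302, 270, 16]) cube([547, 16, 110]);
translate([302, 149, 16]) cube([16, 121, 110]);
translate([833, 149, 16]) cube([16, 121, 110]);


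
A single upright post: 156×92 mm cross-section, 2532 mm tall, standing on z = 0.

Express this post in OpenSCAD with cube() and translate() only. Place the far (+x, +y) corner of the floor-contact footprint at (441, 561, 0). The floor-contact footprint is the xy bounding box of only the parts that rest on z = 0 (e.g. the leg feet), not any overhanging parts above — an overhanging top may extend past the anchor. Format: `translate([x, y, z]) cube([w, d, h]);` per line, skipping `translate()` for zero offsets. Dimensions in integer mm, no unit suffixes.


translate([285, 469, 0]) cube([156, 92, 2532]);


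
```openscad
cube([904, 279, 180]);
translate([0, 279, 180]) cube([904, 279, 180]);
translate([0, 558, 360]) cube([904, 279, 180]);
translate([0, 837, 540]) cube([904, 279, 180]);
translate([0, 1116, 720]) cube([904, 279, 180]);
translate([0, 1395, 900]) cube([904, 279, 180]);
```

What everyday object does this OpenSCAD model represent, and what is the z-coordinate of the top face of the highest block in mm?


A staircase. The total rise is 1080 mm.

6 identical blocks, each offset up and back from the previous — a staircase. Each step is 180 mm tall and there are 6 of them, so the total rise is 6 × 180 = 1080 mm.


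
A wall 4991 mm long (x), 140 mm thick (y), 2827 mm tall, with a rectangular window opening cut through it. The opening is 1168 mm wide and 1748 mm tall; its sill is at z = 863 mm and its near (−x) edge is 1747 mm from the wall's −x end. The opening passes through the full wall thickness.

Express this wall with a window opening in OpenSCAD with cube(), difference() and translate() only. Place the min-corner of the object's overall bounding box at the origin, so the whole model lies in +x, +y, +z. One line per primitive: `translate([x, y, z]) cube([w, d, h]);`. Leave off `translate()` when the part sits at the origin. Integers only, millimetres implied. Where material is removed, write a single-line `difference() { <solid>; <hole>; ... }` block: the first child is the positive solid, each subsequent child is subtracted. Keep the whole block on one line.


difference() { cube([4991, 140, 2827]); translate([1747, 0, 863]) cube([1168, 140, 1748]); }


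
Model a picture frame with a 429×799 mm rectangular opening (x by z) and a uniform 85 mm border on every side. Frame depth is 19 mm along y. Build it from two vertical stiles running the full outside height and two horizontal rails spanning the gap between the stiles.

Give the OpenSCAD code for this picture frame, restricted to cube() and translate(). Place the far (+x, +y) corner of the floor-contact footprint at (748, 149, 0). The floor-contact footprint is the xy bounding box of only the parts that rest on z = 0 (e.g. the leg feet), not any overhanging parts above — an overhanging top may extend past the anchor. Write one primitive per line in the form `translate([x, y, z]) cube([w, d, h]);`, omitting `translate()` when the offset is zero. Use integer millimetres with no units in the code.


translate([149, 130, 0]) cube([85, 19, 969]);
translate([663, 130, 0]) cube([85, 19, 969]);
translate([234, 130, 0]) cube([429, 19, 85]);
translate([234, 130, 884]) cube([429, 19, 85]);


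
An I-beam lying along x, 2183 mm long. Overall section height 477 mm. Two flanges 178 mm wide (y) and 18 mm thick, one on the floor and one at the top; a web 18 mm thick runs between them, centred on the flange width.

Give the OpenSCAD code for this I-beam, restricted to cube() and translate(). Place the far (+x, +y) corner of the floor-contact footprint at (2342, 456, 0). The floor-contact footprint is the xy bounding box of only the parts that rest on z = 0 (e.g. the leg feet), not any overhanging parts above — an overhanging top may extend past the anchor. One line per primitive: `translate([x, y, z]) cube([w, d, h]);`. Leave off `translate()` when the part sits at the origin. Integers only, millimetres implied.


translate([159, 278, 0]) cube([2183, 178, 18]);
translate([159, 358, 18]) cube([2183, 18, 441]);
translate([159, 278, 459]) cube([2183, 178, 18]);


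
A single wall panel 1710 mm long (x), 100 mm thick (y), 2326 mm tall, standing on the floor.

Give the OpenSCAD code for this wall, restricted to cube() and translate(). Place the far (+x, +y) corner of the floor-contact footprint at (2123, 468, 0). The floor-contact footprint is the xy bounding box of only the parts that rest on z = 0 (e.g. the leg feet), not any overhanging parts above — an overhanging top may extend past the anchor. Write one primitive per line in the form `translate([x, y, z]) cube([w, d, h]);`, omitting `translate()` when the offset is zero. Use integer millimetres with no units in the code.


translate([413, 368, 0]) cube([1710, 100, 2326]);


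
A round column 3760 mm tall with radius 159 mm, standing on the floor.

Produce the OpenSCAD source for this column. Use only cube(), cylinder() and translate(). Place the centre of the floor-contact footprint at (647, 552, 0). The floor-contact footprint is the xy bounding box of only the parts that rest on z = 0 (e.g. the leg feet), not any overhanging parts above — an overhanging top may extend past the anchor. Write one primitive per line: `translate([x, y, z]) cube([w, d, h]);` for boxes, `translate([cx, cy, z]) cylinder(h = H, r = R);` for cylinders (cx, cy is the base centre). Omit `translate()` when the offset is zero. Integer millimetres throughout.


translate([647, 552, 0]) cylinder(h = 3760, r = 159);


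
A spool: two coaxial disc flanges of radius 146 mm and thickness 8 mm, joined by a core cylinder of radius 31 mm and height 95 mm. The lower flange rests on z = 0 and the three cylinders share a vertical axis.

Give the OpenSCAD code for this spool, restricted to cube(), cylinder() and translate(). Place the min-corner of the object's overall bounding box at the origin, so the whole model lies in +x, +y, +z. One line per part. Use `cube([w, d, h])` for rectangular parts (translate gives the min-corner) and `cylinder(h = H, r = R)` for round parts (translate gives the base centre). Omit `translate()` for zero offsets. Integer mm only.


translate([146, 146, 0]) cylinder(h = 8, r = 146);
translate([146, 146, 8]) cylinder(h = 95, r = 31);
translate([146, 146, 103]) cylinder(h = 8, r = 146);


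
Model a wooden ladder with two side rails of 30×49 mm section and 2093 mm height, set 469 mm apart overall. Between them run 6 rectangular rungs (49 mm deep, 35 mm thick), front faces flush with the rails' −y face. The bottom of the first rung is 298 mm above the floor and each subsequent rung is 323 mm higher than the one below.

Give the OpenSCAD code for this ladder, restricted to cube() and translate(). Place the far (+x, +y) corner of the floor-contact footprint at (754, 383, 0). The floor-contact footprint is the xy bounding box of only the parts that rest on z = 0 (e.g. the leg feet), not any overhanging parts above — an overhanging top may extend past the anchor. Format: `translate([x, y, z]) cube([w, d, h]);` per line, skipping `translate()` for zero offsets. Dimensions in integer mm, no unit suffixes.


translate([285, 334, 0]) cube([30, 49, 2093]);
translate([724, 334, 0]) cube([30, 49, 2093]);
translate([315, 334, 298]) cube([409, 49, 35]);
translate([315, 334, 621]) cube([409, 49, 35]);
translate([315, 334, 944]) cube([409, 49, 35]);
translate([315, 334, 1267]) cube([409, 49, 35]);
translate([315, 334, 1590]) cube([409, 49, 35]);
translate([315, 334, 1913]) cube([409, 49, 35]);


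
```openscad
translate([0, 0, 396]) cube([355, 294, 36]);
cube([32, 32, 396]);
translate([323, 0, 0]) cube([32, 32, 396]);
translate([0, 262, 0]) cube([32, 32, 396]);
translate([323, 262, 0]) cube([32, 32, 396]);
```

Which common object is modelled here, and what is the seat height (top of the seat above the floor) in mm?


A stool. The seat height is 432 mm.

A 355×294×36 slab at z = 396 on four corner posts — a stool. The seat top is 396 + 36 = 432 mm.


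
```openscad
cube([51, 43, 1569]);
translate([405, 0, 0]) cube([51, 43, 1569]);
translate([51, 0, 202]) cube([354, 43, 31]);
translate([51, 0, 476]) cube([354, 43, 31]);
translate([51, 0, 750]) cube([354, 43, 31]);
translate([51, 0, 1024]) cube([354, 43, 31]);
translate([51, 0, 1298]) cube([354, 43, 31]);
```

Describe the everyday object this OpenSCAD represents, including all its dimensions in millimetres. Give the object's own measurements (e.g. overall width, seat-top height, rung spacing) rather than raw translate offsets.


A straight ladder. Two 51×43 mm vertical rails, 1569 mm tall, stand 456 mm apart (outside-to-outside) with their front faces coplanar on the −y side. 5 rungs, each 43 mm deep and 31 mm tall, span between the inner faces of the rails, front faces flush with the rails. The lowest rung's underside is at z = 202 mm and rungs are spaced 274 mm apart (underside to underside).


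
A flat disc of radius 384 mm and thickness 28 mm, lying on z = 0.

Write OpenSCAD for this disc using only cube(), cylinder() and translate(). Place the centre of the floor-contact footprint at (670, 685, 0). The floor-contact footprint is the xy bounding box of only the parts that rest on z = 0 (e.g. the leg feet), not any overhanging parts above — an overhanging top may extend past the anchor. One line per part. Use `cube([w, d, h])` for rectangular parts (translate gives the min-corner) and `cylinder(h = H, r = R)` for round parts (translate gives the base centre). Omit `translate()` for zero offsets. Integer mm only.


translate([670, 685, 0]) cylinder(h = 28, r = 384);


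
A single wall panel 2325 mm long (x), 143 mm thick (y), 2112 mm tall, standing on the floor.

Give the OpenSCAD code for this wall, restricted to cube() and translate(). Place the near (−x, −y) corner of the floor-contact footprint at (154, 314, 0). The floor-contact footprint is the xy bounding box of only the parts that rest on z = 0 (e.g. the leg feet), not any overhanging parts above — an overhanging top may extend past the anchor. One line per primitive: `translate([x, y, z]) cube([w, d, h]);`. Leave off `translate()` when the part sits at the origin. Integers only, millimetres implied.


translate([154, 314, 0]) cube([2325, 143, 2112]);


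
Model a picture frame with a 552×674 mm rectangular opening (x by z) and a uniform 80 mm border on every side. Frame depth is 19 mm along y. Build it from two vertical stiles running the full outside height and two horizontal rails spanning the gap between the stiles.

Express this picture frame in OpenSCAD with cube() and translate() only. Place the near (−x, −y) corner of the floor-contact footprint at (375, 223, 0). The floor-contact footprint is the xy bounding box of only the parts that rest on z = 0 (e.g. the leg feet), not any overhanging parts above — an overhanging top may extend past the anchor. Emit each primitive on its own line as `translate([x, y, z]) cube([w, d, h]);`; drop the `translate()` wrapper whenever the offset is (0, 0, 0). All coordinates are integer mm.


translate([375, 223, 0]) cube([80, 19, 834]);
translate([1007, 223, 0]) cube([80, 19, 834]);
translate([455, 223, 0]) cube([552, 19, 80]);
translate([455, 223, 754]) cube([552, 19, 80]);


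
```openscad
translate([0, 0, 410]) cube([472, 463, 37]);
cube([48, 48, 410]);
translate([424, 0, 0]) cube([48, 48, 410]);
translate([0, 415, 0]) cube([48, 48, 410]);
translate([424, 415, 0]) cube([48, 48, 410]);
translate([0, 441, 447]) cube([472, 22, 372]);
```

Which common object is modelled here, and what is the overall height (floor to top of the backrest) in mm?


A chair. The overall height is 819 mm.

A slab on four corner posts with a tall panel at the back — a chair. The seat slab sits at z = 410 with thickness 37, and the 372 mm backrest starts at the seat top, so the overall height is 410 + 37 + 372 = 819 mm.


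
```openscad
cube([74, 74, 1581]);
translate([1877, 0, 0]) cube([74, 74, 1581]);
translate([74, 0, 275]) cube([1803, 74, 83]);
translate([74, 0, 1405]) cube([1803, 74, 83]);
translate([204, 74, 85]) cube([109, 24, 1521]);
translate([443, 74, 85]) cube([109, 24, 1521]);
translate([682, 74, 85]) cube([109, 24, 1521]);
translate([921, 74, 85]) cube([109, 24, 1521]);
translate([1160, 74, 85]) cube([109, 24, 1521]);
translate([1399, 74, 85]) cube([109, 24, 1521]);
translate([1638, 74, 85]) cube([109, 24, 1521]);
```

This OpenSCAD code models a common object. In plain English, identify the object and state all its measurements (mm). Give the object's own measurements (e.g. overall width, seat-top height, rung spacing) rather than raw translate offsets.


A fence section. Two 74×74 mm posts, 1581 mm tall, stand on the floor with a clear span of 1803 mm between their inner faces. Two horizontal rails of 74×83 mm section span the gap between the posts with their undersides at z = 275 mm and z = 1405 mm, flush with the posts' −y face. 7 pickets, each 109 mm wide, 24 mm thick and 1521 mm tall, are fixed to the +y face of the rails with their bottoms at z = 85 mm, spaced across the span with a 130 mm gap after the −x post and between neighbouring pickets and before the +x post.


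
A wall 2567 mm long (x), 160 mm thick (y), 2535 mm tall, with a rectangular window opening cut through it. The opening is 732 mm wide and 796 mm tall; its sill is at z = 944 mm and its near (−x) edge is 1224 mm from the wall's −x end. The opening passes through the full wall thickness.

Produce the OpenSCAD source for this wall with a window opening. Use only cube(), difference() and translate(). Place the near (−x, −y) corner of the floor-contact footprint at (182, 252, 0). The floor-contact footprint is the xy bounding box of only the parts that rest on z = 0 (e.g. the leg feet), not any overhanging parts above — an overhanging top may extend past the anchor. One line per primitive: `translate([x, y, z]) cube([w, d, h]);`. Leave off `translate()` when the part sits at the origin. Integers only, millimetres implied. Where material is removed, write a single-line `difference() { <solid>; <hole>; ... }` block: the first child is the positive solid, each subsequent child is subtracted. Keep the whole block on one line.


difference() { translate([182, 252, 0]) cube([2567, 160, 2535]); translate([1406, 252, 944]) cube([732, 160, 796]); }


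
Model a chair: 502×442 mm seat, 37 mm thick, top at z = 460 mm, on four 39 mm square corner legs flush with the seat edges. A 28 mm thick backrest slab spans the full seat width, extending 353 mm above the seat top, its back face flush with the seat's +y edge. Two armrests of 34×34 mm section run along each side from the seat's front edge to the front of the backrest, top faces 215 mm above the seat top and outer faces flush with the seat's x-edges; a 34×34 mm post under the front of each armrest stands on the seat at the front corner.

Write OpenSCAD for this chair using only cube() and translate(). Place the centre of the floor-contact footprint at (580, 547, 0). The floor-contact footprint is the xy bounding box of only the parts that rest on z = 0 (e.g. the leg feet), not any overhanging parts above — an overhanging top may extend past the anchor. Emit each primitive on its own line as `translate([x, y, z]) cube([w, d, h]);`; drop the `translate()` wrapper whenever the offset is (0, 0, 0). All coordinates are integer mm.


// leg_h = 460 - 37 = 423
// arm post h = 215 - 34 = 181
translate([329, 326, 423]) cube([502, 442, 37]);
translate([329, 326, 0]) cube([39, 39, 423]);
translate([792, 326, 0]) cube([39, 39, 423]);
translate([329, 729, 0]) cube([39, 39, 423]);
translate([792, 729, 0]) cube([39, 39, 423]);
translate([329, 740, 460]) cube([502, 28, 353]);
translate([329, 326, 641]) cube([34, 414, 34]);
translate([797, 326, 641]) cube([34, 414, 34]);
translate([329, 326, 460]) cube([34, 34, 181]);
translate([797, 326, 460]) cube([34, 34, 181]);


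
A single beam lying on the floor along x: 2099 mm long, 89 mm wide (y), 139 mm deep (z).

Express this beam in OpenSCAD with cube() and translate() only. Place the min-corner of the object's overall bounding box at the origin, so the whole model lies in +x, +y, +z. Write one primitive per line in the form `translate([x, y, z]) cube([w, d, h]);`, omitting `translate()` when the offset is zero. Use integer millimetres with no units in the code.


cube([2099, 89, 139]);


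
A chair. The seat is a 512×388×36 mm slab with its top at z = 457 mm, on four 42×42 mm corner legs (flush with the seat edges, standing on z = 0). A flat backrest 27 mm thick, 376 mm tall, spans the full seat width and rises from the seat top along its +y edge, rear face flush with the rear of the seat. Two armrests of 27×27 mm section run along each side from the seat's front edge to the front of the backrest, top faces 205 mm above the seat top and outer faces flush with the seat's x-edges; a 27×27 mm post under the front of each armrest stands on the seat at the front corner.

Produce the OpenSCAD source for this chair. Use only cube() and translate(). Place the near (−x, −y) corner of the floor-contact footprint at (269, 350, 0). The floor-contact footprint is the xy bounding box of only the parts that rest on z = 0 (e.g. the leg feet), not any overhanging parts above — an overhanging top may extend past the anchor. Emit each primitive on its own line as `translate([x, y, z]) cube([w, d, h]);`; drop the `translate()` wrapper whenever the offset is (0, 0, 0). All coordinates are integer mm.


// leg_h = 457 - 36 = 421
// arm post h = 205 - 27 = 178
translate([269, 350, 421]) cube([512, 388, 36]);
translate([269, 350, 0]) cube([42, 42, 421]);
translate([739, 350, 0]) cube([42, 42, 421]);
translate([269, 696, 0]) cube([42, 42, 421]);
translate([739, 696, 0]) cube([42, 42, 421]);
translate([269, 711, 457]) cube([512, 27, 376]);
translate([269, 350, 635]) cube([27, 361, 27]);
translate([754, 350, 635]) cube([27, 361, 27]);
translate([269, 350, 457]) cube([27, 27, 178]);
translate([754, 350, 457]) cube([27, 27, 178]);


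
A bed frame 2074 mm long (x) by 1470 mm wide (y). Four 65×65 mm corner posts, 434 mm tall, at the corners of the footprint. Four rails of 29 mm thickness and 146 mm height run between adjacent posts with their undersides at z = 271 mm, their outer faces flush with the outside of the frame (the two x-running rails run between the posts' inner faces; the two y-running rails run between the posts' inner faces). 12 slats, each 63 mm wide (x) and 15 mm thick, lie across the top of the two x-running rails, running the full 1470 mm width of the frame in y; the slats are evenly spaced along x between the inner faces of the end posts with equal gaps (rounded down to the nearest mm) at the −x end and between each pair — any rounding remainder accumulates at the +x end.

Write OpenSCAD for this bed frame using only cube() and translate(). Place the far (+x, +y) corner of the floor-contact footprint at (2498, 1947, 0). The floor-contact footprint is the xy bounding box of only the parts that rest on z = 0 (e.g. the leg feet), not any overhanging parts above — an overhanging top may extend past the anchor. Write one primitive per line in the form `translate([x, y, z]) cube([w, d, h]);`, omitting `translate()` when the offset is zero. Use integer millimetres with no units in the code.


// slat z = rail_z + rail_h = 271 + 146 = 417
// slat gap = ⌊(1944 − 12·63) / 13⌋ = 91
translate([424, 477, 0]) cube([65, 65, 434]);
translate([424, 1882, 0]) cube([65, 65, 434]);
translate([2433, 477, 0]) cube([65, 65, 434]);
translate([2433, 1882, 0]) cube([65, 65, 434]);
translate([489, 477, 271]) cube([1944, 29, 146]);
translate([489, 1918, 271]) cube([1944, 29, 146]);
translate([424, 542, 271]) cube([29, 1340, 146]);
translate([2469, 542, 271]) cube([29, 1340, 146]);
translate([580, 477, 417]) cube([63, 1470, 15]);
translate([734, 477, 417]) cube([63, 1470, 15]);
translate([888, 477, 417]) cube([63, 1470, 15]);
translate([1042, 477, 417]) cube([63, 1470, 15]);
translate([1196, 477, 417]) cube([63, 1470, 15]);
translate([1350, 477, 417]) cube([63, 1470, 15]);
translate([1504, 477, 417]) cube([63, 1470, 15]);
translate([1658, 477, 417]) cube([63, 1470, 15]);
translate([1812, 477, 417]) cube([63, 1470, 15]);
translate([1966, 477, 417]) cube([63, 1470, 15]);
translate([2120, 477, 417]) cube([63, 1470, 15]);
translate([2274, 477, 417]) cube([63, 1470, 15]);


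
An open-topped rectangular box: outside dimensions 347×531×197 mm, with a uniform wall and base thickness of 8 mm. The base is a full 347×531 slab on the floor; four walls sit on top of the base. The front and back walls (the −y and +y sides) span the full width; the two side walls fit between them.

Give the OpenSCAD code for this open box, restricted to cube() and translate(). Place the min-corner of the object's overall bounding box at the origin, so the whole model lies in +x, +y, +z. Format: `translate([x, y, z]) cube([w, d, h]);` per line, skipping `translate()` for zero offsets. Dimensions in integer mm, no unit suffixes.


cube([347, 531, 8]);
translate([0, 0, 8]) cube([347, 8, 189]);
translate([0, 523, 8]) cube([347, 8, 189]);
translate([0, 8, 8]) cube([8, 515, 189]);
translate([339, 8, 8]) cube([8, 515, 189]);


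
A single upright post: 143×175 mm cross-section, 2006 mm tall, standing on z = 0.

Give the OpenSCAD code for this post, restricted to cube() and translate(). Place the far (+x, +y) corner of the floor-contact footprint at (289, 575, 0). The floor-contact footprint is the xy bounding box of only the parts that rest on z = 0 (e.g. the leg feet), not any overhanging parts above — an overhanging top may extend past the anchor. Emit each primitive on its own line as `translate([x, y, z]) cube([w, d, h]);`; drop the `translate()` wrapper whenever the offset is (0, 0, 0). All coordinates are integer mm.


translate([146, 400, 0]) cube([143, 175, 2006]);


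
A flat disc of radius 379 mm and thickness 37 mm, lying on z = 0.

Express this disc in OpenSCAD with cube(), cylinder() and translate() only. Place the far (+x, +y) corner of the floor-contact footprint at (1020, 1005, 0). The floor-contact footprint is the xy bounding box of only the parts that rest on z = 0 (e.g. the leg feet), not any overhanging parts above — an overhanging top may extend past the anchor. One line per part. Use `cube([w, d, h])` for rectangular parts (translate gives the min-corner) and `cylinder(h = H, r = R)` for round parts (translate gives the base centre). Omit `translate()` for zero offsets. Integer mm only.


translate([641, 626, 0]) cylinder(h = 37, r = 379);


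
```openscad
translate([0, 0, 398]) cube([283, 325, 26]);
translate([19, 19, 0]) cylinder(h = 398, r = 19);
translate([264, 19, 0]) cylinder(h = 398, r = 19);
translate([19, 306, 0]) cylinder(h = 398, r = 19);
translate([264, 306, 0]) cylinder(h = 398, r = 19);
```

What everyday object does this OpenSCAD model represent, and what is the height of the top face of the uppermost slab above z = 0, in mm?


A stool. The seat height is 424 mm.

A 283×325×26 slab at z = 398 on four corner cylinders — a stool. The seat top is 398 + 26 = 424 mm.


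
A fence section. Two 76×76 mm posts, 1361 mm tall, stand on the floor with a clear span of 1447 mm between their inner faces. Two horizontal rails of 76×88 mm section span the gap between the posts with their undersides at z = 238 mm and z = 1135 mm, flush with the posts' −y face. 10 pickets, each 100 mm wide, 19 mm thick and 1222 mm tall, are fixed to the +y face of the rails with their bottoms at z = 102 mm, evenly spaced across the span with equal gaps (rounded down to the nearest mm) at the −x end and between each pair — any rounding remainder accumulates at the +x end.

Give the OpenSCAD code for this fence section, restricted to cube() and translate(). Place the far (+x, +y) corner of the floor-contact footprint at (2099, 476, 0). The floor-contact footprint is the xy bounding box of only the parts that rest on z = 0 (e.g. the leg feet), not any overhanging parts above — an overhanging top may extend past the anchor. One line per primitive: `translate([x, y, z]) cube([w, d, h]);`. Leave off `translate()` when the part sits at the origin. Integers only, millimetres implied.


translate([500, 400, 0]) cube([76, 76, 1361]);
translate([2023, 400, 0]) cube([76, 76, 1361]);
translate([576, 400, 238]) cube([1447, 76, 88]);
translate([576, 400, 1135]) cube([1447, 76, 88]);
translate([616, 476, 102]) cube([100, 19, 1222]);
translate([756, 476, 102]) cube([100, 19, 1222]);
translate([896, 476, 102]) cube([100, 19, 1222]);
translate([1036, 476, 102]) cube([100, 19, 1222]);
translate([1176, 476, 102]) cube([100, 19, 1222]);
translate([1316, 476, 102]) cube([100, 19, 1222]);
translate([1456, 476, 102]) cube([100, 19, 1222]);
translate([1596, 476, 102]) cube([100, 19, 1222]);
translate([1736, 476, 102]) cube([100, 19, 1222]);
translate([1876, 476, 102]) cube([100, 19, 1222]);
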